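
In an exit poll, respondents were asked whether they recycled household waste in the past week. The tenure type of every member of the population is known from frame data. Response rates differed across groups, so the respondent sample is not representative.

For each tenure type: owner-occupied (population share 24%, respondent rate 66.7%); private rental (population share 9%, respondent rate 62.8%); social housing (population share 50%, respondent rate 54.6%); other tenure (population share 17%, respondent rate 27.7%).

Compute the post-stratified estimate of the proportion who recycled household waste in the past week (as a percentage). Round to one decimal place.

Weight each group's respondent value by its population share:
  owner-occupied: 0.24 × 66.7 = 16.008
  private rental: 0.09 × 62.8 = 5.652
  social housing: 0.5 × 54.6 = 27.3
  other tenure: 0.17 × 27.7 = 4.709
Post-stratified estimate = 53.669 → 53.7%.

53.7%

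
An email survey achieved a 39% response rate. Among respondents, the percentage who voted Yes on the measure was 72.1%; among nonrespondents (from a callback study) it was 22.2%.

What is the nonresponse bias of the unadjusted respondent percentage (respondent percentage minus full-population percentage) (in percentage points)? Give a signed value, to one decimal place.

Nonresponse fraction = 1 − 0.39 = 0.61.
Bias = (nonresponse fraction) × (respondent percentage − nonrespondent percentage)
     = 0.61 × (72.1 − 22.2) = 0.61 × 49.9 = 30.439.

+30.4 percentage points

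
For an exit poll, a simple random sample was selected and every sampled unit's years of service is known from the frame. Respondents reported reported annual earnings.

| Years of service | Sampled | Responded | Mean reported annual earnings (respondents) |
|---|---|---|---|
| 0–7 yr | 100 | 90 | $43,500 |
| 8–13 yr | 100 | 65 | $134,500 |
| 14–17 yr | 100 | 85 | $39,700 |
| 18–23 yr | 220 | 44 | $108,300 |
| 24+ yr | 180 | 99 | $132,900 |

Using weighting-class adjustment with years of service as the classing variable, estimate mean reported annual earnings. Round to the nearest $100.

$99,300

Response rates by class: 0–7 yr 90/100 = 90%, 8–13 yr 65/100 = 65%, 14–17 yr 85/100 = 85%, 18–23 yr 44/220 = 20%, 24+ yr 99/180 = 55%.
Inverse-response-rate weighting restores each class to its sampled count, so class totals weight by n_sampled:
  0–7 yr: 100 × 43,500 = 4,350,000
  8–13 yr: 100 × 134,500 = 13,450,000
  14–17 yr: 100 × 39,700 = 3,970,000
  18–23 yr: 220 × 108,300 = 23,826,000
  24+ yr: 180 × 132,900 = 23,922,000
Adjusted estimate = 69,518,000 / 700 = 99311.4 → $99,300.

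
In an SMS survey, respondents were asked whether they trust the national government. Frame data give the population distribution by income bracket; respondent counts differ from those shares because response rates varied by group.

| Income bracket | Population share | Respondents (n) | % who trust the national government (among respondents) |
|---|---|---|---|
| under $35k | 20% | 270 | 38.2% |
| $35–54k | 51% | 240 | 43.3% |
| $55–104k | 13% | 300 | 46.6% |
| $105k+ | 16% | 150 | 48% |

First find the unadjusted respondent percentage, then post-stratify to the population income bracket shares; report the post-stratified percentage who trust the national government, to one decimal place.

Naive respondent-only estimate (weights = respondent counts):
  (270/960)×38.2 + (240/960)×43.3 + (300/960)×46.6 + (150/960)×48 = 43.6313%
Post-stratifying to population shares instead:
  0.2×38.2 + 0.51×43.3 + 0.13×46.6 + 0.16×48 = 43.461%

43.5%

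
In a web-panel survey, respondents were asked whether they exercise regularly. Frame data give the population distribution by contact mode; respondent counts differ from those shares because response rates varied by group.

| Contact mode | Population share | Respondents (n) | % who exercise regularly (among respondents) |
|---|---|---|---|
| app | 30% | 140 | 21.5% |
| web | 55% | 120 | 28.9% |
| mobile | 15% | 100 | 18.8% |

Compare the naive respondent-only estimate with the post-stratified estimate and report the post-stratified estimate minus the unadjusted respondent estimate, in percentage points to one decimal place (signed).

Naive respondent-only estimate (weights = respondent counts):
  (140/360)×21.5 + (120/360)×28.9 + (100/360)×18.8 = 23.2167%
Post-stratifying to population shares instead:
  0.3×21.5 + 0.55×28.9 + 0.15×18.8 = 25.165%
Difference = 25.165 − 23.2167 = 1.9483 pp.

+1.9 percentage points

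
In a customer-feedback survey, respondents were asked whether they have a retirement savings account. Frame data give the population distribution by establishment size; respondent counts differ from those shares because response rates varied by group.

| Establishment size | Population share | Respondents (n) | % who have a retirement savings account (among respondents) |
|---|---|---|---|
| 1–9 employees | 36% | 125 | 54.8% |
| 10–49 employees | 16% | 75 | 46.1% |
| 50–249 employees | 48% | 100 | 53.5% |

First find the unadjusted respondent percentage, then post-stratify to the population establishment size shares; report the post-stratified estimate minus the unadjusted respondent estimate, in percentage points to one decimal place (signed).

Without adjustment, the pooled respondent share is:
  (125/300)×54.8 + (75/300)×46.1 + (100/300)×53.5 = 52.1917%
Post-stratifying to population shares instead:
  0.36×54.8 + 0.16×46.1 + 0.48×53.5 = 52.784%
Difference = 52.784 − 52.1917 = 0.5923 pp.

+0.6 percentage points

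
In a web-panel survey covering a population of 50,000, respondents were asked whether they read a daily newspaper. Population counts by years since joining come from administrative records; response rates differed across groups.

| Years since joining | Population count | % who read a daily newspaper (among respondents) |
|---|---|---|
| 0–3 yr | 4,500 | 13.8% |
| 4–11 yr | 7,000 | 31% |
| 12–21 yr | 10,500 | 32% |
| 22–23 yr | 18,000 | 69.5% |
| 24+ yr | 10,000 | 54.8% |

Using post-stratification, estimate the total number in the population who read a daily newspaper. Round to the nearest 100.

24,100

Each cell contributes its population count × the respondent rate:
  0–3 yr: 4,500 × 13.8% = 621
  4–11 yr: 7,000 × 31% = 2170
  12–21 yr: 10,500 × 32% = 3360
  22–23 yr: 18,000 × 69.5% = 12,510
  24+ yr: 10,000 × 54.8% = 5480
Estimated total = 24,141 → 24,100.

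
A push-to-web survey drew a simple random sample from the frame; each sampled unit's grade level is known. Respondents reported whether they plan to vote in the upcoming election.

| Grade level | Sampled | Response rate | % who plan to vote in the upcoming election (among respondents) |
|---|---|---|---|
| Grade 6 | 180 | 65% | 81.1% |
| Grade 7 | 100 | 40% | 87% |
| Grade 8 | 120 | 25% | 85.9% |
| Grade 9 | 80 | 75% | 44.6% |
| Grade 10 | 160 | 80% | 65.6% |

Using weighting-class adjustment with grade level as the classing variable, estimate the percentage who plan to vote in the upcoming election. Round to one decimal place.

74.5%

With weight = n_sampled/n_responded per class, the weighted class total is n_sampled:
  Grade 6: 180 × 81.1 = 14598
  Grade 7: 100 × 87 = 8700
  Grade 8: 120 × 85.9 = 10,308
  Grade 9: 80 × 44.6 = 3568
  Grade 10: 160 × 65.6 = 10,496
Adjusted estimate = 47,670 / 640 = 74.4844 → 74.5%.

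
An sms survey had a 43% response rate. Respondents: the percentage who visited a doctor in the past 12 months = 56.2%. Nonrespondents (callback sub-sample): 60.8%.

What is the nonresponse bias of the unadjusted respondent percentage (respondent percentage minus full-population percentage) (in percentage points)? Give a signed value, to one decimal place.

-2.6 percentage points

Nonresponse fraction = 1 − 0.43 = 0.57.
Bias = (nonresponse fraction) × (respondent percentage − nonrespondent percentage)
     = 0.57 × (56.2 − 60.8) = 0.57 × -4.6 = -2.622.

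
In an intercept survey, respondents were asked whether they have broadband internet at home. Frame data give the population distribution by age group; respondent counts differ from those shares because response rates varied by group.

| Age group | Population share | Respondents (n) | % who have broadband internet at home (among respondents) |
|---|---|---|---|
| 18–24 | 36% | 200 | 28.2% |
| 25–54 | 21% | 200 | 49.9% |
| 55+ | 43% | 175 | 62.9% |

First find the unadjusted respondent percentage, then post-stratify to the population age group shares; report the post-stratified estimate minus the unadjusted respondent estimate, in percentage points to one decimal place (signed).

+1.4 percentage points

Naive respondent-only estimate (weights = respondent counts):
  (200/575)×28.2 + (200/575)×49.9 + (175/575)×62.9 = 46.3087%
Post-stratifying to population shares instead:
  0.36×28.2 + 0.21×49.9 + 0.43×62.9 = 47.678%
Difference = 47.678 − 46.3087 = 1.3693 pp.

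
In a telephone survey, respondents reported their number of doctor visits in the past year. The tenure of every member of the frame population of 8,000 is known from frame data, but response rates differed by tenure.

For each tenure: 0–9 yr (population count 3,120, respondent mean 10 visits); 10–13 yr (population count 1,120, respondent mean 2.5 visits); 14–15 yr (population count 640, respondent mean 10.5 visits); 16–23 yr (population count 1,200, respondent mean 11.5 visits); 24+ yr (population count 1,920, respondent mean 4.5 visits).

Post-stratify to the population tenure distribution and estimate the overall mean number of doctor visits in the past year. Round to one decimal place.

Post-stratification weights by population share, not respondent share:
  0–9 yr: (3,120/8,000) × 10 = 3.9
  10–13 yr: (1,120/8,000) × 2.5 = 0.35
  14–15 yr: (640/8,000) × 10.5 = 0.84
  16–23 yr: (1,200/8,000) × 11.5 = 1.725
  24+ yr: (1,920/8,000) × 4.5 = 1.08
Post-stratified estimate = 7.895 → 7.9.

7.9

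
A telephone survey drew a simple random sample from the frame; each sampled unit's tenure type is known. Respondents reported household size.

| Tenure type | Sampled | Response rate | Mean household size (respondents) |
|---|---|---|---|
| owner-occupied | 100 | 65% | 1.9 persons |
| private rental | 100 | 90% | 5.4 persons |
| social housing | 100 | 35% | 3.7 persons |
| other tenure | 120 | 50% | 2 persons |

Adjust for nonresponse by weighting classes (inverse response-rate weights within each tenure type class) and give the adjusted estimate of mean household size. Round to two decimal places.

Each respondent's weight = sampled/responded in their class; summing within a class gives n_sampled, so:
  owner-occupied: 100 × 1.9 = 190
  private rental: 100 × 5.4 = 540
  social housing: 100 × 3.7 = 370
  other tenure: 120 × 2 = 240
Adjusted estimate = 1340 / 420 = 3.19048 → 3.19.

3.19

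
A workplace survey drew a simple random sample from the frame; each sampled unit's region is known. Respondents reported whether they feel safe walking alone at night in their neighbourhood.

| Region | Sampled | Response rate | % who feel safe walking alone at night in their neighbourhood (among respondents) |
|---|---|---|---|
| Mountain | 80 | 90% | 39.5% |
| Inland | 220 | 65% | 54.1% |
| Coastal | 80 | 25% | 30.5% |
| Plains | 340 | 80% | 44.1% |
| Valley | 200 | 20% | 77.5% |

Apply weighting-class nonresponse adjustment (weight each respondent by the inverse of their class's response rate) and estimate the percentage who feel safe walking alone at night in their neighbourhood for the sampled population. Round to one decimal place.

52.2%

Each respondent's weight = sampled/responded in their class; summing within a class gives n_sampled, so:
  Mountain: 80 × 39.5 = 3160
  Inland: 220 × 54.1 = 11,902
  Coastal: 80 × 30.5 = 2440
  Plains: 340 × 44.1 = 14,994
  Valley: 200 × 77.5 = 15,500
Adjusted estimate = 47,996 / 920 = 52.1696 → 52.2%.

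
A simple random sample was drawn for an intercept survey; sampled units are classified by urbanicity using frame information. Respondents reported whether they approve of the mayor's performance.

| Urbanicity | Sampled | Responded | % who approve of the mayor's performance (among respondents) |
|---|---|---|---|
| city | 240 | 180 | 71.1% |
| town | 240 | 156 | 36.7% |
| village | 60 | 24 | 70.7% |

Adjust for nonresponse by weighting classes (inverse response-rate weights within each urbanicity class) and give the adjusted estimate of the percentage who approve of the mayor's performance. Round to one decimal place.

55.8%

Response rates by class: city 180/240 = 75%, town 156/240 = 65%, village 24/60 = 40%.
Inverse-response-rate weighting restores each class to its sampled count, so class totals weight by n_sampled:
  city: 240 × 71.1 = 17,064
  town: 240 × 36.7 = 8808
  village: 60 × 70.7 = 4242
Adjusted estimate = 30,114 / 540 = 55.7667 → 55.8%.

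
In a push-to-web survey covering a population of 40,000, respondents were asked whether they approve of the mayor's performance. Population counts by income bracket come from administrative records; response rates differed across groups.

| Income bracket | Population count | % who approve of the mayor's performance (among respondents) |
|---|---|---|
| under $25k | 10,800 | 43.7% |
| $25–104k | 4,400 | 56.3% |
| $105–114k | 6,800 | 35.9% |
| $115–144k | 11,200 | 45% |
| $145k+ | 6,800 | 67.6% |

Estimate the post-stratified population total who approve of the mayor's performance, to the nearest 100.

Estimated count per cell = population count × respondent percentage:
  under $25k: 10,800 × 43.7% = 4719.6
  $25–104k: 4,400 × 56.3% = 2477.2
  $105–114k: 6,800 × 35.9% = 2441.2
  $115–144k: 11,200 × 45% = 5040
  $145k+: 6,800 × 67.6% = 4596.8
Estimated total = 19274.8 → 19,300.

19,300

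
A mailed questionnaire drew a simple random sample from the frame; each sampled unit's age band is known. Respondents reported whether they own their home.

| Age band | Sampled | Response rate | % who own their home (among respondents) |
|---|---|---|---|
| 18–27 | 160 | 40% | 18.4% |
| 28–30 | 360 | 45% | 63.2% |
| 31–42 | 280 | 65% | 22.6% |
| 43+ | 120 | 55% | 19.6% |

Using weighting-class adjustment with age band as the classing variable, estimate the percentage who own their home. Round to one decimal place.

37.4%

With weight = n_sampled/n_responded per class, the weighted class total is n_sampled:
  18–27: 160 × 18.4 = 2944
  28–30: 360 × 63.2 = 22,752
  31–42: 280 × 22.6 = 6328
  43+: 120 × 19.6 = 2352
Adjusted estimate = 34,376 / 920 = 37.3652 → 37.4%.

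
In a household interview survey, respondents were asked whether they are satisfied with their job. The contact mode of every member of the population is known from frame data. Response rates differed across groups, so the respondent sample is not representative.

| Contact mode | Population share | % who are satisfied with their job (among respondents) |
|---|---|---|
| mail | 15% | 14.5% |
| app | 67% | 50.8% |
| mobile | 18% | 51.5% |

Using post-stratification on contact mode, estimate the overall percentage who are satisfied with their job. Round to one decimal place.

Each cell contributes population-share × respondent value:
  mail: 0.15 × 14.5 = 2.175
  app: 0.67 × 50.8 = 34.036
  mobile: 0.18 × 51.5 = 9.27
Post-stratified estimate = 45.481 → 45.5%.

45.5%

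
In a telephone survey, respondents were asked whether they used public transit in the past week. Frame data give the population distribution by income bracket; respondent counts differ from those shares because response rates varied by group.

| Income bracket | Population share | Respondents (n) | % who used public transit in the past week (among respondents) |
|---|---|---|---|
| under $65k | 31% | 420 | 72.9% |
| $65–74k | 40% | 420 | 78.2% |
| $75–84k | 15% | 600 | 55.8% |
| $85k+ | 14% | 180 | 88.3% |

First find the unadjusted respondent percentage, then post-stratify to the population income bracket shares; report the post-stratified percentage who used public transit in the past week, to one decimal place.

74.6%

Unadjusted (pooled respondent) estimate weights by respondent counts:
  (420/1620)×72.9 + (420/1620)×78.2 + (600/1620)×55.8 + (180/1620)×88.3 = 69.6519%
Post-stratified estimate weights by population shares:
  0.31×72.9 + 0.4×78.2 + 0.15×55.8 + 0.14×88.3 = 74.611%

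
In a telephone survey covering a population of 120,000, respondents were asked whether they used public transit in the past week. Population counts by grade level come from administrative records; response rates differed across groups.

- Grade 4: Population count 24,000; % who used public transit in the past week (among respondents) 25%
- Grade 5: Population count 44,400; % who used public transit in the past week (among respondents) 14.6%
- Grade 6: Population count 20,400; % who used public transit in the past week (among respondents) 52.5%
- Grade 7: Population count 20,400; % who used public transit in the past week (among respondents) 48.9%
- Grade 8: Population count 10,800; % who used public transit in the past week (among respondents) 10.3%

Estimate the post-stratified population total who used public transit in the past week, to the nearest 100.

34,300

Each cell contributes its population count × the respondent rate:
  Grade 4: 24,000 × 25% = 6000
  Grade 5: 44,400 × 14.6% = 6482.4
  Grade 6: 20,400 × 52.5% = 10,710
  Grade 7: 20,400 × 48.9% = 9975.6
  Grade 8: 10,800 × 10.3% = 1112.4
Estimated total = 34280.4 → 34,300.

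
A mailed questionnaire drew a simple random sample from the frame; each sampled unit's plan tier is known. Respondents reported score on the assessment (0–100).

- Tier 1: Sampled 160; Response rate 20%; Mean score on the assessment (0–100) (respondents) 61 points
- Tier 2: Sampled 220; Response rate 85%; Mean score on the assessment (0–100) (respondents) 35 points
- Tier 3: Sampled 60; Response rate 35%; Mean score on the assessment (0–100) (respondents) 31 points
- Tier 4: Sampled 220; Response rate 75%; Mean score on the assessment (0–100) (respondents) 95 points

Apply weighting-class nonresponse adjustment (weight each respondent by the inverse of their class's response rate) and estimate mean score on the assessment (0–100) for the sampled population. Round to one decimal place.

60.9

With weight = n_sampled/n_responded per class, the weighted class total is n_sampled:
  Tier 1: 160 × 61 = 9760
  Tier 2: 220 × 35 = 7700
  Tier 3: 60 × 31 = 1860
  Tier 4: 220 × 95 = 20,900
Adjusted estimate = 40,220 / 660 = 60.9394 → 60.9.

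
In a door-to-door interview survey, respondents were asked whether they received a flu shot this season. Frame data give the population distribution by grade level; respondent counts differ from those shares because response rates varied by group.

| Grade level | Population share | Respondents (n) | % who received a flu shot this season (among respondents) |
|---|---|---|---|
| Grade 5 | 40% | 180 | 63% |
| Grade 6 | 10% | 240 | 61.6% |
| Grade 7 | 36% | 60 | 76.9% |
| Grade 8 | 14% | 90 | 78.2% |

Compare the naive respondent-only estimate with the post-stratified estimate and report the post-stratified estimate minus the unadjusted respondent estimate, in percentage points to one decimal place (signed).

+3.7 percentage points

Naive respondent-only estimate (weights = respondent counts):
  (180/570)×63 + (240/570)×61.6 + (60/570)×76.9 + (90/570)×78.2 = 66.2737%
Post-stratified estimate weights by population shares:
  0.4×63 + 0.1×61.6 + 0.36×76.9 + 0.14×78.2 = 69.992%
Difference = 69.992 − 66.2737 = 3.7183 pp.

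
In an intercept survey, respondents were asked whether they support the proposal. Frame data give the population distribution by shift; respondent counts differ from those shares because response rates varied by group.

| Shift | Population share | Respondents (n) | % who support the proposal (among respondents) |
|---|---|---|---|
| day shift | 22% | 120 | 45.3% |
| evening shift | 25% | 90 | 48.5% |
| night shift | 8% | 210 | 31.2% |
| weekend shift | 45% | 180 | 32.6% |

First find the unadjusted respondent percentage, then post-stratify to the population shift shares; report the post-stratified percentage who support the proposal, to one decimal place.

Unadjusted (pooled respondent) estimate weights by respondent counts:
  (120/600)×45.3 + (90/600)×48.5 + (210/600)×31.2 + (180/600)×32.6 = 37.035%
Reweighting by population shift shares:
  0.22×45.3 + 0.25×48.5 + 0.08×31.2 + 0.45×32.6 = 39.257%

39.3%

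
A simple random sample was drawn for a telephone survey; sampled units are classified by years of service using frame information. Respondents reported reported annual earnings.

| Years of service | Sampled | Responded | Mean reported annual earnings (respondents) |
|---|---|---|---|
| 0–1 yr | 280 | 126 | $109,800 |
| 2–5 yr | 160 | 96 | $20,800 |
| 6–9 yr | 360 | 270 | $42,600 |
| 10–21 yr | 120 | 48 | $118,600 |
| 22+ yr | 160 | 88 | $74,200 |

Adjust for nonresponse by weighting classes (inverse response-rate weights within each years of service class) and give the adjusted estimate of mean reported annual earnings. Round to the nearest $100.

Response rates by class: 0–1 yr 126/280 = 45%, 2–5 yr 96/160 = 60%, 6–9 yr 270/360 = 75%, 10–21 yr 48/120 = 40%, 22+ yr 88/160 = 55%.
With weight = n_sampled/n_responded per class, the weighted class total is n_sampled:
  0–1 yr: 280 × 109,800 = 30,744,000
  2–5 yr: 160 × 20,800 = 3,328,000
  6–9 yr: 360 × 42,600 = 15,336,000
  10–21 yr: 120 × 118,600 = 14,232,000
  22+ yr: 160 × 74,200 = 11,872,000
Adjusted estimate = 75,512,000 / 1,080 = 69918.5 → $69,900.

$69,900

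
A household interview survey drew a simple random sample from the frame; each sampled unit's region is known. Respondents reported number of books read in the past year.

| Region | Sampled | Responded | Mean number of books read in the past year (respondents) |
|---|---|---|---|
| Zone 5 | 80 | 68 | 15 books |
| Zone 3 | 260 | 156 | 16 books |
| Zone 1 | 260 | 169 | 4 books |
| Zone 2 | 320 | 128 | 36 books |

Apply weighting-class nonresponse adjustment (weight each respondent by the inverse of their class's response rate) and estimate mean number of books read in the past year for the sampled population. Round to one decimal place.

Response rates by class: Zone 5 68/80 = 85%, Zone 3 156/260 = 60%, Zone 1 169/260 = 65%, Zone 2 128/320 = 40%.
Inverse-response-rate weighting restores each class to its sampled count, so class totals weight by n_sampled:
  Zone 5: 80 × 15 = 1200
  Zone 3: 260 × 16 = 4160
  Zone 1: 260 × 4 = 1040
  Zone 2: 320 × 36 = 11,520
Adjusted estimate = 17,920 / 920 = 19.4783 → 19.5.

19.5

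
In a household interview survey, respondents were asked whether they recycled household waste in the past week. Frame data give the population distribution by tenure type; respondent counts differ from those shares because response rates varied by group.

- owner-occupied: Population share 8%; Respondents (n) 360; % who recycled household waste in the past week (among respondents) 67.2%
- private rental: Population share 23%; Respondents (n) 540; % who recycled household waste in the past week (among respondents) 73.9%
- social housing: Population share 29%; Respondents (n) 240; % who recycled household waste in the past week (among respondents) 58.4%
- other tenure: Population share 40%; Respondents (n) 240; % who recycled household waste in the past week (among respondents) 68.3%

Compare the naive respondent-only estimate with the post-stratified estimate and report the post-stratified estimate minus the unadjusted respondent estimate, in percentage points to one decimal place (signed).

-1.9 percentage points

Unadjusted (pooled respondent) estimate weights by respondent counts:
  (360/1380)×67.2 + (540/1380)×73.9 + (240/1380)×58.4 + (240/1380)×68.3 = 68.4826%
Reweighting by population tenure type shares:
  0.08×67.2 + 0.23×73.9 + 0.29×58.4 + 0.4×68.3 = 66.629%
Difference = 66.629 − 68.4826 = -1.8536 pp.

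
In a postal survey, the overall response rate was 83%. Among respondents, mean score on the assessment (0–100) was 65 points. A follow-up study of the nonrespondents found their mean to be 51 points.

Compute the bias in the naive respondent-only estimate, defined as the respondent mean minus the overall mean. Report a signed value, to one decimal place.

Nonresponse fraction = 1 − 0.83 = 0.17.
Bias = (nonresponse fraction) × (respondent mean − nonrespondent mean)
     = 0.17 × (65 − 51) = 0.17 × 14 = 2.38.

+2.4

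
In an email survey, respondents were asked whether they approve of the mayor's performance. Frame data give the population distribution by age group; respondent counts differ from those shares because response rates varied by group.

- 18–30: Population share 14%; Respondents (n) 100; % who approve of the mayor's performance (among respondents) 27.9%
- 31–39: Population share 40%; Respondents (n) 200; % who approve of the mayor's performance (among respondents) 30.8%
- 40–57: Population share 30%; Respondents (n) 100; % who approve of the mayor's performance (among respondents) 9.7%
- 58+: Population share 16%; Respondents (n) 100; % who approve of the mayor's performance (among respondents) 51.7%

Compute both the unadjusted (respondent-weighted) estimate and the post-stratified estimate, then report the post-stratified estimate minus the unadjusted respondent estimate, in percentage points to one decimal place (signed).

-2.8 percentage points

Without adjustment, the pooled respondent share is:
  (100/500)×27.9 + (200/500)×30.8 + (100/500)×9.7 + (100/500)×51.7 = 30.18%
Reweighting by population age group shares:
  0.14×27.9 + 0.4×30.8 + 0.3×9.7 + 0.16×51.7 = 27.408%
Difference = 27.408 − 30.18 = -2.772 pp.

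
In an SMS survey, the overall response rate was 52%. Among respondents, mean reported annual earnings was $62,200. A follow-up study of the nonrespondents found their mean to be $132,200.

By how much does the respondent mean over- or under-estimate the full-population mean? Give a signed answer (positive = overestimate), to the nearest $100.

-$33,600

Nonresponse fraction = 1 − 0.52 = 0.48.
Bias = (nonresponse fraction) × (respondent mean − nonrespondent mean)
     = 0.48 × (62,200 − 132,200) = 0.48 × -70,000 = -33,600.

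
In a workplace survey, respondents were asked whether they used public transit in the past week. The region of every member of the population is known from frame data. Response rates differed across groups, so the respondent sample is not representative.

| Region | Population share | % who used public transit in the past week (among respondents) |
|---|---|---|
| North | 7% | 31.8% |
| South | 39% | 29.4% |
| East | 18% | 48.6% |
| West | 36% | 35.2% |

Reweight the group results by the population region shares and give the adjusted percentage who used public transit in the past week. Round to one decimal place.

Each cell contributes population-share × respondent value:
  North: 0.07 × 31.8 = 2.226
  South: 0.39 × 29.4 = 11.466
  East: 0.18 × 48.6 = 8.748
  West: 0.36 × 35.2 = 12.672
Post-stratified estimate = 35.112 → 35.1%.

35.1%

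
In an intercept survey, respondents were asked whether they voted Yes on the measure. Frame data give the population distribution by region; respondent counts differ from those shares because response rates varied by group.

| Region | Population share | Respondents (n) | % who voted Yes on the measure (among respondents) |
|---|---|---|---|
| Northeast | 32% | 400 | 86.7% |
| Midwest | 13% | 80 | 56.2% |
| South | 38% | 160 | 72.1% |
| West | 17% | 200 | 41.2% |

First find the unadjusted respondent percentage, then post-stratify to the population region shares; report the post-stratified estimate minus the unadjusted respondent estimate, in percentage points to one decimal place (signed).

-0.7 percentage points

Naive respondent-only estimate (weights = respondent counts):
  (400/840)×86.7 + (80/840)×56.2 + (160/840)×72.1 + (200/840)×41.2 = 70.181%
Post-stratifying to population shares instead:
  0.32×86.7 + 0.13×56.2 + 0.38×72.1 + 0.17×41.2 = 69.452%
Difference = 69.452 − 70.181 = -0.729 pp.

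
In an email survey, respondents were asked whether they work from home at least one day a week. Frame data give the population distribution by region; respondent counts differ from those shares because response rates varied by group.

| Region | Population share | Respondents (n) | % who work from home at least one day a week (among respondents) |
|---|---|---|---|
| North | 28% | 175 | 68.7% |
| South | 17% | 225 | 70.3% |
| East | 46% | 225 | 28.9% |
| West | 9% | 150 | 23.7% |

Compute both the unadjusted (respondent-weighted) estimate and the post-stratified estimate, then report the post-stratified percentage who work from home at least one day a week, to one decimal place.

46.6%

Without adjustment, the pooled respondent share is:
  (175/775)×68.7 + (225/775)×70.3 + (225/775)×28.9 + (150/775)×23.7 = 48.9%
Post-stratifying to population shares instead:
  0.28×68.7 + 0.17×70.3 + 0.46×28.9 + 0.09×23.7 = 46.614%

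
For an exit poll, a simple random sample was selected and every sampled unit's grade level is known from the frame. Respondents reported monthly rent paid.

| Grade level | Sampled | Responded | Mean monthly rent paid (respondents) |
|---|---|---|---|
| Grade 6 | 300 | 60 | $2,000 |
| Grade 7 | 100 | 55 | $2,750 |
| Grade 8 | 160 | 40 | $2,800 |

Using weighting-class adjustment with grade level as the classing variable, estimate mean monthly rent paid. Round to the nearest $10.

$2,360

Response rates by class: Grade 6 60/300 = 20%, Grade 7 55/100 = 55%, Grade 8 40/160 = 25%.
Each respondent's weight = sampled/responded in their class; summing within a class gives n_sampled, so:
  Grade 6: 300 × 2000 = 600,000
  Grade 7: 100 × 2750 = 275,000
  Grade 8: 160 × 2800 = 448,000
Adjusted estimate = 1,323,000 / 560 = 2362.5 → $2,360.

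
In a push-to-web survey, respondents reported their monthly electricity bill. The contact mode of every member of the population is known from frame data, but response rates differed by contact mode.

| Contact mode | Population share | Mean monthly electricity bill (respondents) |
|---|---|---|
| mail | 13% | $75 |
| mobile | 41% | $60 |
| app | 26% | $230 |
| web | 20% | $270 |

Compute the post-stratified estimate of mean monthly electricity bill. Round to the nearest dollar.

Weight each group's respondent value by its population share:
  mail: 0.13 × 75 = 9.75
  mobile: 0.41 × 60 = 24.6
  app: 0.26 × 230 = 59.8
  web: 0.2 × 270 = 54
Post-stratified estimate = 148.15 → $148.

$148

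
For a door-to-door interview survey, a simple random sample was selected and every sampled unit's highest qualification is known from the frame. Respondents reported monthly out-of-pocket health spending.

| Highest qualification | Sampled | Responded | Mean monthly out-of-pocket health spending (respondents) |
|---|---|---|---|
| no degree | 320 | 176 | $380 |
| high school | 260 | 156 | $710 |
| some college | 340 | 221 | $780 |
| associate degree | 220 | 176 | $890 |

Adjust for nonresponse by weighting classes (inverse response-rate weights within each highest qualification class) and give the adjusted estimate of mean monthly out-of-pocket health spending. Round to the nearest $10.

Response rates by class: no degree 176/320 = 55%, high school 156/260 = 60%, some college 221/340 = 65%, associate degree 176/220 = 80%.
Each respondent's weight = sampled/responded in their class; summing within a class gives n_sampled, so:
  no degree: 320 × 380 = 121,600
  high school: 260 × 710 = 184,600
  some college: 340 × 780 = 265,200
  associate degree: 220 × 890 = 195,800
Adjusted estimate = 767,200 / 1,140 = 672.982 → $670.

$670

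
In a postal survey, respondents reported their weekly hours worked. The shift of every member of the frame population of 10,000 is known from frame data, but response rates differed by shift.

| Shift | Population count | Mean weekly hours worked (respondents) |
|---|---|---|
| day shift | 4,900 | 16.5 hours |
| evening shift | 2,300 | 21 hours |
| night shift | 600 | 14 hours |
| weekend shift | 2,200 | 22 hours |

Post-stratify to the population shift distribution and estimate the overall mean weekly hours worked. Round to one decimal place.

18.6

Reweight to the known shift distribution:
  day shift: (4,900/10,000) × 16.5 = 8.085
  evening shift: (2,300/10,000) × 21 = 4.83
  night shift: (600/10,000) × 14 = 0.84
  weekend shift: (2,200/10,000) × 22 = 4.84
Post-stratified estimate = 18.595 → 18.6.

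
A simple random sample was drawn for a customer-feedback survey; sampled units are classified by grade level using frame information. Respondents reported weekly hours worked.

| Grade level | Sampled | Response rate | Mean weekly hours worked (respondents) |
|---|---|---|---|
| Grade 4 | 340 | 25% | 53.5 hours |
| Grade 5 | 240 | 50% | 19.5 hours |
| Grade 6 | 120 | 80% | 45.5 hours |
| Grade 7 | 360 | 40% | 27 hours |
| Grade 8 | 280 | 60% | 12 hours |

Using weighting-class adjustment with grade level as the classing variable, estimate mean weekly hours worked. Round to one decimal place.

30.9

With weight = n_sampled/n_responded per class, the weighted class total is n_sampled:
  Grade 4: 340 × 53.5 = 18,190
  Grade 5: 240 × 19.5 = 4680
  Grade 6: 120 × 45.5 = 5460
  Grade 7: 360 × 27 = 9720
  Grade 8: 280 × 12 = 3360
Adjusted estimate = 41,410 / 1,340 = 30.903 → 30.9.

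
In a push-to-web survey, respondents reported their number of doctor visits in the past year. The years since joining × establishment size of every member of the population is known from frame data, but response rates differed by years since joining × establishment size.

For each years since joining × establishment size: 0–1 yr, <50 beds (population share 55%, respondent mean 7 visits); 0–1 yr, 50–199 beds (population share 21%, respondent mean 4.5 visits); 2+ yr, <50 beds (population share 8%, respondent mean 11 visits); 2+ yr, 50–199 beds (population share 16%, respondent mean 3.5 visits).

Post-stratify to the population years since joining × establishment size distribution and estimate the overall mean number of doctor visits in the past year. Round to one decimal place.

6.2

Reweight to the known years since joining × establishment size distribution:
  0–1 yr, <50 beds: 0.55 × 7 = 3.85
  0–1 yr, 50–199 beds: 0.21 × 4.5 = 0.945
  2+ yr, <50 beds: 0.08 × 11 = 0.88
  2+ yr, 50–199 beds: 0.16 × 3.5 = 0.56
Post-stratified estimate = 6.235 → 6.2.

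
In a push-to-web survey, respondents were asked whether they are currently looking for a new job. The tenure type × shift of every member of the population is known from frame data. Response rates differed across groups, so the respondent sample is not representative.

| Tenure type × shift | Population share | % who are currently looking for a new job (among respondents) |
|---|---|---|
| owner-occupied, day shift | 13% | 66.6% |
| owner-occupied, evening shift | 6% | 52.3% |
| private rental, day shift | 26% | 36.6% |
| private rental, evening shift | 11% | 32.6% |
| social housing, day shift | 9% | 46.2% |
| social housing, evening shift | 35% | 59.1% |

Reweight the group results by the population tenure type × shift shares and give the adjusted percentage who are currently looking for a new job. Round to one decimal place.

Each cell contributes population-share × respondent value:
  owner-occupied, day shift: 0.13 × 66.6 = 8.658
  owner-occupied, evening shift: 0.06 × 52.3 = 3.138
  private rental, day shift: 0.26 × 36.6 = 9.516
  private rental, evening shift: 0.11 × 32.6 = 3.586
  social housing, day shift: 0.09 × 46.2 = 4.158
  social housing, evening shift: 0.35 × 59.1 = 20.685
Post-stratified estimate = 49.741 → 49.7%.

49.7%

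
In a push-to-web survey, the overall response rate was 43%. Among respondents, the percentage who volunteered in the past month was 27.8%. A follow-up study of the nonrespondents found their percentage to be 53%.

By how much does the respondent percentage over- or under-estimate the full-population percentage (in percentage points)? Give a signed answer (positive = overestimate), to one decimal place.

-14.4 percentage points

Nonresponse fraction = 1 − 0.43 = 0.57.
Bias = (nonresponse fraction) × (respondent percentage − nonrespondent percentage)
     = 0.57 × (27.8 − 53) = 0.57 × -25.2 = -14.364.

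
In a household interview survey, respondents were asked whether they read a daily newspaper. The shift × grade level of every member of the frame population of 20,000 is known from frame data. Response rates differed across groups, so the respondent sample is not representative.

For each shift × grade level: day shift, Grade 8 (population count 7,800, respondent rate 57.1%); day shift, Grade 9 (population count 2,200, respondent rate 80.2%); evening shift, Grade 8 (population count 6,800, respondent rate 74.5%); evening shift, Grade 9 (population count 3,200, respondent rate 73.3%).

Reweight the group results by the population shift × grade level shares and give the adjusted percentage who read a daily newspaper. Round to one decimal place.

68.1%

Post-stratification weights by population share, not respondent share:
  day shift, Grade 8: (7,800/20,000) × 57.1 = 22.269
  day shift, Grade 9: (2,200/20,000) × 80.2 = 8.822
  evening shift, Grade 8: (6,800/20,000) × 74.5 = 25.33
  evening shift, Grade 9: (3,200/20,000) × 73.3 = 11.728
Post-stratified estimate = 68.149 → 68.1%.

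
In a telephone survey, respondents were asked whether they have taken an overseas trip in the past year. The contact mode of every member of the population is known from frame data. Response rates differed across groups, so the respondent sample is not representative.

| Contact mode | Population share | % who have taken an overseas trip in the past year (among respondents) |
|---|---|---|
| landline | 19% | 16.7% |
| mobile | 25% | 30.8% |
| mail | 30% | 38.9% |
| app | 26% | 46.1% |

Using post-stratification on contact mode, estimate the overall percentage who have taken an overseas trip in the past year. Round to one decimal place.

Post-stratification weights by population share, not respondent share:
  landline: 0.19 × 16.7 = 3.173
  mobile: 0.25 × 30.8 = 7.7
  mail: 0.3 × 38.9 = 11.67
  app: 0.26 × 46.1 = 11.986
Post-stratified estimate = 34.529 → 34.5%.

34.5%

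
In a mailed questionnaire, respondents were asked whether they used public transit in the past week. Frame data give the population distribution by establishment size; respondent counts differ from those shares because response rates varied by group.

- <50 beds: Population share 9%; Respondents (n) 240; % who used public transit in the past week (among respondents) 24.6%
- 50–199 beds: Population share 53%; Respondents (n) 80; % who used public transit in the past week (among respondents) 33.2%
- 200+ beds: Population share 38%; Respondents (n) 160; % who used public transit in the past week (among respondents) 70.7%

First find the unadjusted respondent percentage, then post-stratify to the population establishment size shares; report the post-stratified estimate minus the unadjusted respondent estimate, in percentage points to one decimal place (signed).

Naive respondent-only estimate (weights = respondent counts):
  (240/480)×24.6 + (80/480)×33.2 + (160/480)×70.7 = 41.4%
Post-stratifying to population shares instead:
  0.09×24.6 + 0.53×33.2 + 0.38×70.7 = 46.676%
Difference = 46.676 − 41.4 = 5.276 pp.

+5.3 percentage points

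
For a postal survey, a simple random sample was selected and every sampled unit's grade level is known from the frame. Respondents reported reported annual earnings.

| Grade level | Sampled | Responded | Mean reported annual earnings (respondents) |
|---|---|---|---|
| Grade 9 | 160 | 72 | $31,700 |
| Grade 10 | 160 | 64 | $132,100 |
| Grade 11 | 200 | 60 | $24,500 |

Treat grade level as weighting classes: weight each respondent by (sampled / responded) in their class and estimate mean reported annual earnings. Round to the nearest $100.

$59,800

Class response rates: Grade 9 72/160 = 45%, Grade 10 64/160 = 40%, Grade 11 60/200 = 30%.
Each respondent's weight = sampled/responded in their class; summing within a class gives n_sampled, so:
  Grade 9: 160 × 31,700 = 5,072,000
  Grade 10: 160 × 132,100 = 21,136,000
  Grade 11: 200 × 24,500 = 4,900,000
Adjusted estimate = 31,108,000 / 520 = 59823.1 → $59,800.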